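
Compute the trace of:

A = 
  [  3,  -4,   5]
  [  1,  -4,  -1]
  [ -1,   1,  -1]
-2

tr(A) = 3 + -4 + -1 = -2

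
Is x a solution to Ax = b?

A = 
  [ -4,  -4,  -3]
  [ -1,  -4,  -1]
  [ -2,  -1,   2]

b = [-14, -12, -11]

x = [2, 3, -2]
Yes

Ax = [-14, -12, -11] = b ✓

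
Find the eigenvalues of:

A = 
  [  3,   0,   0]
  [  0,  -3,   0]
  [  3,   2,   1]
λ = 1, 3, -3

Characteristic polynomial: det(λI - A) = λ³ - λ² - 9λ + 9
Testing integer divisors of the constant term: p(1) = 0, so (λ - 1) is a factor:
p(λ) = (λ - 1)(λ² - 9)
λ² - 9 = (λ + 3)(λ - 3)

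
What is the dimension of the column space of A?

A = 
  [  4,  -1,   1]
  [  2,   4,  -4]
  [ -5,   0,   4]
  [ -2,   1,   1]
Row reduce:
R2 → R2 - (1/2)·R1
R3 → R3 + (5/4)·R1
R4 → R4 + (1/2)·R1
R3 → R3 + (5/18)·R2
R4 → R4 - (1/9)·R2
R4 → R4 - (1/2)·R3
REF = 
  [   4,   -1,    1]
  [   0,  9/2, -9/2]
  [   0,    0,    4]
  [   0,    0,    0]
Pivot columns: 1, 2, 3 → 3 pivots.
dim(Col(A)) = number of pivot columns = 3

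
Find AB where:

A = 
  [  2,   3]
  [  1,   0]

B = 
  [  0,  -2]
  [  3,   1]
A is 2×2 and B is 2×2, so AB is 2×2. Each entry is (row of A)·(column of B):
AB[1,1] = (2)(0) + (3)(3) = 9
AB[1,2] = (2)(-2) + (3)(1) = -1
AB[2,1] = (1)(0) + (0)(3) = 0
AB[2,2] = (1)(-2) + (0)(1) = -2

AB = 
  [  9,  -1]
  [  0,  -2]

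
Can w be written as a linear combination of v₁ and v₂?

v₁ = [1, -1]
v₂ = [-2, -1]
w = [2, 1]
Yes

Form the augmented matrix and row-reduce:
[v₁|v₂|w] = 
  [  1,  -2,   2]
  [ -1,  -1,   1]
R2 → R2 + (1)·R1
REF = 
  [  1,  -2,   2]
  [  0,  -3,   3]

No row of the form [0 0 | nonzero], so the system is consistent. Back-substitution gives c₁ = 0, c₂ = -1: w = (0)·v₁ + (-1)·v₂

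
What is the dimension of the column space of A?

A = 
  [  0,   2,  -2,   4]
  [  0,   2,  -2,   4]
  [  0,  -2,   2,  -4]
dim(Col(A)) = 1

Row reduce:
R2 → R2 - (1)·R1
R3 → R3 + (1)·R1
REF = 
  [  0,   2,  -2,   4]
  [  0,   0,   0,   0]
  [  0,   0,   0,   0]
Pivot columns: 2 → 1 pivot.
dim(Col(A)) = number of pivot columns = 1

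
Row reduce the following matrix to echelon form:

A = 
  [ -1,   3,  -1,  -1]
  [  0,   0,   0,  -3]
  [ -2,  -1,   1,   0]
Row operations:
R3 → R3 - (2)·R1
Swap R2 ↔ R3

Resulting echelon form:
REF = 
  [ -1,   3,  -1,  -1]
  [  0,  -7,   3,   2]
  [  0,   0,   0,  -3]

Rank = 3 (number of non-zero pivot rows).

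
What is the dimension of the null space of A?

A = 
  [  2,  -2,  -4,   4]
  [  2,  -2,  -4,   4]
nullity(A) = 3

Row reduce:
R2 → R2 - (1)·R1
REF = 
  [  2,  -2,  -4,   4]
  [  0,   0,   0,   0]
Pivot columns: 1 → 1 pivot.
rank(A) = 1, so nullity(A) = 4 - 1 = 3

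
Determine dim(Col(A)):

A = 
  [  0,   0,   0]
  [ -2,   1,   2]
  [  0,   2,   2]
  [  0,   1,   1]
Row reduce:
Swap R1 ↔ R2
Swap R2 ↔ R3
R4 → R4 - (1/2)·R2
REF = 
  [ -2,   1,   2]
  [  0,   2,   2]
  [  0,   0,   0]
  [  0,   0,   0]
Pivot columns: 1, 2 → 2 pivots.
dim(Col(A)) = number of pivot columns = 2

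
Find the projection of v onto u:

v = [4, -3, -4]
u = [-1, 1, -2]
proj_u(v) = [-1/6, 1/6, -1/3]

v·u = (4)(-1) + (-3)(1) + (-4)(-2) = 1
u·u = (-1)² + (1)² + (-2)² = 6
proj_u(v) = (v·u / u·u) × u = (1/6) × u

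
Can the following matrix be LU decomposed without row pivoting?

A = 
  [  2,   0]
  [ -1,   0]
Yes.
A[1,1] = 2 ≠ 0, so Gaussian elimination proceeds without a row swap: multiplier ℓ₂₁ = (-1)/(2) = -1/2, and U[2,2] = 0 - (-1/2)(0) = 0.
L = 
  [   1,    0]
  [-1/2,    1]
U = 
  [  2,   0]
  [  0,   0]
Check row 2 of LU: [(-1/2)(2), (-1/2)(0) + 0] = [-1, 0] = row 2 of A ✓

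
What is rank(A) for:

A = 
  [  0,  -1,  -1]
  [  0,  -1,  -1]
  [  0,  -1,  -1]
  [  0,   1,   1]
Row reduce:
R2 → R2 - (1)·R1
R3 → R3 - (1)·R1
R4 → R4 + (1)·R1
REF = 
  [  0,  -1,  -1]
  [  0,   0,   0]
  [  0,   0,   0]
  [  0,   0,   0]
Pivot columns: 2 → 1 pivot.

rank(A) = 1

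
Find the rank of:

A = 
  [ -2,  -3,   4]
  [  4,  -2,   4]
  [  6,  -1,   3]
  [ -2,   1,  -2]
Row reduce:
R2 → R2 + (2)·R1
R3 → R3 + (3)·R1
R4 → R4 - (1)·R1
R3 → R3 - (5/4)·R2
R4 → R4 + (1/2)·R2
REF = 
  [ -2,  -3,   4]
  [  0,  -8,  12]
  [  0,   0,   0]
  [  0,   0,   0]
Pivot columns: 1, 2 → 2 pivots.

rank(A) = 2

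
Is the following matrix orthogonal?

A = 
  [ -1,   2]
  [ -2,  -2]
No

AᵀA = 
  [  5,   2]
  [  2,   8]
≠ I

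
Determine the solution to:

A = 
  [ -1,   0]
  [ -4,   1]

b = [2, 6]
Row reduce the augmented matrix [A|b]:
R2 → R2 - (4)·R1
REF = 
  [ -1,   0,   2]
  [  0,   1,  -2]

Back-substitution:
x₂ = (-2) / 1 = -2
x₁ = (2 - (0)(-2)) / (-1) = -2

x = [-2, -2]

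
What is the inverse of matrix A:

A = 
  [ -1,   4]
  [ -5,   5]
det(A) = (-1)(5) - (4)(-5) = 15
For a 2×2 matrix, A⁻¹ = (1/det(A)) · [[d, -b], [-c, a]]
    = (1/15) · [[5, -4], [5, -1]]

A⁻¹ = 
  [  1/3, -4/15]
  [  1/3, -1/15]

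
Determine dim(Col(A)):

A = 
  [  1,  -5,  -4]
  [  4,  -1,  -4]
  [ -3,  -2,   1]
dim(Col(A)) = 3

Row reduce:
R2 → R2 - (4)·R1
R3 → R3 + (3)·R1
R3 → R3 + (17/19)·R2
REF = 
  [    1,    -5,    -4]
  [    0,    19,    12]
  [    0,     0, -5/19]
Pivot columns: 1, 2, 3 → 3 pivots.
dim(Col(A)) = number of pivot columns = 3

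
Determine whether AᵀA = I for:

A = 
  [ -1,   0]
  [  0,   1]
Yes

AᵀA = 
  [  1,   0]
  [  0,   1]
= I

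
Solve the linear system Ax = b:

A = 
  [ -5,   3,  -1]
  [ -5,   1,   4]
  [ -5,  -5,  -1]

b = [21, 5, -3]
x = [-2, 3, -2]

Row reduce the augmented matrix [A|b]:
R2 → R2 - (1)·R1
R3 → R3 - (1)·R1
R3 → R3 - (4)·R2
REF = 
  [ -5,   3,  -1,  21]
  [  0,  -2,   5, -16]
  [  0,   0, -20,  40]

Back-substitution:
x₃ = 40 / (-20) = -2
x₂ = (-16 - (5)(-2)) / (-2) = 3
x₁ = (21 - (3)(3) - (-1)(-2)) / (-5) = -2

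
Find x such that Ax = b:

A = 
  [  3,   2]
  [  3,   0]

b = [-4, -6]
Row reduce the augmented matrix [A|b]:
R2 → R2 - (1)·R1
REF = 
  [  3,   2,  -4]
  [  0,  -2,  -2]

Back-substitution:
x₂ = (-2) / (-2) = 1
x₁ = (-4 - (2)(1)) / 3 = -2

x = [-2, 1]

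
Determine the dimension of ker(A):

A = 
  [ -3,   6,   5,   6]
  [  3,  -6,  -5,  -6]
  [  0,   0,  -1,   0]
nullity(A) = 2

Row reduce:
R2 → R2 + (1)·R1
Swap R2 ↔ R3
REF = 
  [ -3,   6,   5,   6]
  [  0,   0,  -1,   0]
  [  0,   0,   0,   0]
Pivot columns: 1, 3 → 2 pivots.
rank(A) = 2, so nullity(A) = 4 - 2 = 2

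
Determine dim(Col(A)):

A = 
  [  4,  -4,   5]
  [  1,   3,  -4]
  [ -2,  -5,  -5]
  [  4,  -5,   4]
Row reduce:
R2 → R2 - (1/4)·R1
R3 → R3 + (1/2)·R1
R4 → R4 - (1)·R1
R3 → R3 + (7/4)·R2
R4 → R4 + (1/4)·R2
R4 → R4 - (37/187)·R3
REF = 
  [      4,      -4,       5]
  [      0,       4,   -21/4]
  [      0,       0, -187/16]
  [      0,       0,       0]
Pivot columns: 1, 2, 3 → 3 pivots.
dim(Col(A)) = number of pivot columns = 3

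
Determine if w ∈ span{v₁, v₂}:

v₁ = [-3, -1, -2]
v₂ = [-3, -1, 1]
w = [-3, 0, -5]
No

Form the augmented matrix and row-reduce:
[v₁|v₂|w] = 
  [ -3,  -3,  -3]
  [ -1,  -1,   0]
  [ -2,   1,  -5]
R2 → R2 - (1/3)·R1
R3 → R3 - (2/3)·R1
Swap R2 ↔ R3
REF = 
  [ -3,  -3,  -3]
  [  0,   3,  -3]
  [  0,   0,   1]

Row 3 reads [0 0 | 1], i.e. 0 = 1, so the system is inconsistent and w ∉ span{v₁, v₂}.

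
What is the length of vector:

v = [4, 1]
4.123

||v||₂ = √((4)² + (1)²) = √17 = 4.123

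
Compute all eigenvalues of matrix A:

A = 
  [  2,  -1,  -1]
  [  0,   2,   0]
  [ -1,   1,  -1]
λ = 2, (1 + √13)/2, (1 - √13)/2  (≈ 2, 2.303, -1.303)

Characteristic polynomial: det(λI - A) = λ³ - 3λ² - λ + 6
Testing integer divisors of the constant term: p(2) = 0, so (λ - 2) is a factor:
p(λ) = (λ - 2)(λ² - λ - 3)
λ² - λ - 3 = 0  ⇒  λ = (1 ± √((-1)² - 4·(-3)))/2 = (1 ± √(13))/2
  = (1 + √13)/2,  (1 - √13)/2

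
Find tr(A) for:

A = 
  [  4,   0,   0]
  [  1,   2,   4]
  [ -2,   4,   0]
6

tr(A) = 4 + 2 + 0 = 6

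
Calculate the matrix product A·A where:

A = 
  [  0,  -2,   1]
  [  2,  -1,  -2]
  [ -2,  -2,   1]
A² = A·A:
A²[1,1] = (0)(0) + (-2)(2) + (1)(-2) = -6
A²[1,2] = (0)(-2) + (-2)(-1) + (1)(-2) = 0
A²[1,3] = (0)(1) + (-2)(-2) + (1)(1) = 5
A²[2,1] = (2)(0) + (-1)(2) + (-2)(-2) = 2
A²[2,2] = (2)(-2) + (-1)(-1) + (-2)(-2) = 1
A²[2,3] = (2)(1) + (-1)(-2) + (-2)(1) = 2
A²[3,1] = (-2)(0) + (-2)(2) + (1)(-2) = -6
A²[3,2] = (-2)(-2) + (-2)(-1) + (1)(-2) = 4
A²[3,3] = (-2)(1) + (-2)(-2) + (1)(1) = 3
A² = 
  [ -6,   0,   5]
  [  2,   1,   2]
  [ -6,   4,   3]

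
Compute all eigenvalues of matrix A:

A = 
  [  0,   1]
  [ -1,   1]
λ = (1 + i√3)/2, (1 - i√3)/2  (≈ 0.5 + 0.866i, 0.5 - 0.866i)

tr(A) = 1, det(A) = 1
Characteristic polynomial: λ² - tr(A)λ + det(A) = λ² - λ + 1
λ² - λ + 1 = 0  ⇒  λ = (1 ± √((-1)² - 4·(1)))/2 = (1 ± √(-3))/2
  = (1 + i√3)/2,  (1 - i√3)/2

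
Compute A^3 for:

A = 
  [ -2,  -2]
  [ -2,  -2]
A^3 = 
  [-32, -32]
  [-32, -32]

A² = A·A:
A²[1,1] = (-2)(-2) + (-2)(-2) = 8
A²[1,2] = (-2)(-2) + (-2)(-2) = 8
A²[2,1] = (-2)(-2) + (-2)(-2) = 8
A²[2,2] = (-2)(-2) + (-2)(-2) = 8
A² = 
  [  8,   8]
  [  8,   8]

A^3 = A^2·A:
A^3[1,1] = (8)(-2) + (8)(-2) = -32
A^3[1,2] = (8)(-2) + (8)(-2) = -32
A^3[2,1] = (8)(-2) + (8)(-2) = -32
A^3[2,2] = (8)(-2) + (8)(-2) = -32
A^3 = 
  [-32, -32]
  [-32, -32]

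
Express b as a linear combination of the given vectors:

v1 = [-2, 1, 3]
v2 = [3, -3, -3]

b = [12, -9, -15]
c1 = -3, c2 = 2

b = -3·v1 + 2·v2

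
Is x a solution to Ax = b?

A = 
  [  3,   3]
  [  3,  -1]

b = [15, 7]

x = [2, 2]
No

Ax = [12, 4] ≠ b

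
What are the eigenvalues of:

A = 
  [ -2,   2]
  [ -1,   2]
λ = √2, -√2  (≈ 1.414, -1.414)

tr(A) = 0, det(A) = -2
Characteristic polynomial: λ² - tr(A)λ + det(A) = λ² - 2
λ² - 2 = 0  ⇒  λ = (0 ± √((0)² - 4·(-2)))/2 = (0 ± √(8))/2
  = √2,  -√2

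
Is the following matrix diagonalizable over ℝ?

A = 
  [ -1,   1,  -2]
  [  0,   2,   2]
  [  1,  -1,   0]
No

Characteristic polynomial: det(λI - A) = λ³ - λ² + 2λ - 4
By the rational root theorem any rational root is an integer dividing 4; none of those is a root, so p(λ) has no rational roots and hence (being an irreducible cubic) no repeated roots.
Discriminant of the cubic: Δ = -332
Δ < 0 ⇒ one real eigenvalue and a complex-conjugate pair: λ ≈ -0.239 + 1.628i, -0.239 - 1.628i, 1.478
Has complex eigenvalues (not diagonalizable over ℝ).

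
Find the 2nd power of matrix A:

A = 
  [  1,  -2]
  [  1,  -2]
A² = A·A:
A²[1,1] = (1)(1) + (-2)(1) = -1
A²[1,2] = (1)(-2) + (-2)(-2) = 2
A²[2,1] = (1)(1) + (-2)(1) = -1
A²[2,2] = (1)(-2) + (-2)(-2) = 2
A² = 
  [ -1,   2]
  [ -1,   2]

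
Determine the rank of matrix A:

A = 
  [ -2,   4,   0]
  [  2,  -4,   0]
rank(A) = 1

Row reduce:
R2 → R2 + (1)·R1
REF = 
  [ -2,   4,   0]
  [  0,   0,   0]
Pivot columns: 1 → 1 pivot.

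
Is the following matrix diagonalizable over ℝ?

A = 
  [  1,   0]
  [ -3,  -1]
Yes

tr(A) = 0, det(A) = -1
Characteristic polynomial: λ² - tr(A)λ + det(A) = λ² - 1
λ² - 1 = (λ + 1)(λ - 1)
Eigenvalues: 1, -1
λ=-1: alg. mult. = 1, geom. mult. = 2 - rank(A - (-1)I) = 2 - 1 = 1
λ=1: alg. mult. = 1, geom. mult. = 2 - rank(A - (1)I) = 2 - 1 = 1
Sum of geometric multiplicities equals n, so A has n independent eigenvectors.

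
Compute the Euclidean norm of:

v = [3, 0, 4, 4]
6.403

||v||₂ = √((3)² + (0)² + (4)² + (4)²) = √41 = 6.403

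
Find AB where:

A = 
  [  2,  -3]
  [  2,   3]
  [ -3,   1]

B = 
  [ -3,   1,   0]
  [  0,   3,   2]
A is 3×2 and B is 2×3, so AB is 3×3. Each entry is (row of A)·(column of B):
AB[1,1] = (2)(-3) + (-3)(0) = -6
AB[1,2] = (2)(1) + (-3)(3) = -7
AB[1,3] = (2)(0) + (-3)(2) = -6
AB[2,1] = (2)(-3) + (3)(0) = -6
AB[2,2] = (2)(1) + (3)(3) = 11
AB[2,3] = (2)(0) + (3)(2) = 6
AB[3,1] = (-3)(-3) + (1)(0) = 9
AB[3,2] = (-3)(1) + (1)(3) = 0
AB[3,3] = (-3)(0) + (1)(2) = 2

AB = 
  [ -6,  -7,  -6]
  [ -6,  11,   6]
  [  9,   0,   2]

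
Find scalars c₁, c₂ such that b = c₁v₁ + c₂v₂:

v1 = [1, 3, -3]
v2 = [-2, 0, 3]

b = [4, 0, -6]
c1 = 0, c2 = -2

b = 0·v1 + -2·v2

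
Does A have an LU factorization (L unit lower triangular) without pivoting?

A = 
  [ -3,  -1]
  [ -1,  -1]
Yes.
A[1,1] = -3 ≠ 0, so Gaussian elimination proceeds without a row swap: multiplier ℓ₂₁ = (-1)/(-3) = 1/3, and U[2,2] = -1 - (1/3)(-1) = -2/3.
L = 
  [  1,   0]
  [1/3,   1]
U = 
  [  -3,   -1]
  [   0, -2/3]
Check row 2 of LU: [(1/3)(-3), (1/3)(-1) + (-2/3)] = [-1, -1] = row 2 of A ✓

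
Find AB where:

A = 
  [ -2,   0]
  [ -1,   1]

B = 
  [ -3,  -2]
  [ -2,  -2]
A is 2×2 and B is 2×2, so AB is 2×2. Each entry is (row of A)·(column of B):
AB[1,1] = (-2)(-3) + (0)(-2) = 6
AB[1,2] = (-2)(-2) + (0)(-2) = 4
AB[2,1] = (-1)(-3) + (1)(-2) = 1
AB[2,2] = (-1)(-2) + (1)(-2) = 0

AB = 
  [  6,   4]
  [  1,   0]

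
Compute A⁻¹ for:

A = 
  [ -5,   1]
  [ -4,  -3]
det(A) = (-5)(-3) - (1)(-4) = 19
For a 2×2 matrix, A⁻¹ = (1/det(A)) · [[d, -b], [-c, a]]
    = (1/19) · [[-3, -1], [4, -5]]

A⁻¹ = 
  [-3/19, -1/19]
  [ 4/19, -5/19]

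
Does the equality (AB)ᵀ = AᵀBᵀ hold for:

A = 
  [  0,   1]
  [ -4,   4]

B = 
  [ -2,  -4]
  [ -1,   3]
No

(AB)ᵀ = 
  [ -1,   4]
  [  3,  28]

AᵀBᵀ = 
  [ 16, -12]
  [-18,  11]

The two matrices differ, so (AB)ᵀ ≠ AᵀBᵀ in general. The correct identity is (AB)ᵀ = BᵀAᵀ.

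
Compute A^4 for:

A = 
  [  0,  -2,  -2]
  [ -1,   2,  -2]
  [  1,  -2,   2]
A² = A·A:
A²[1,1] = (0)(0) + (-2)(-1) + (-2)(1) = 0
A²[1,2] = (0)(-2) + (-2)(2) + (-2)(-2) = 0
A²[1,3] = (0)(-2) + (-2)(-2) + (-2)(2) = 0
A²[2,1] = (-1)(0) + (2)(-1) + (-2)(1) = -4
A²[2,2] = (-1)(-2) + (2)(2) + (-2)(-2) = 10
A²[2,3] = (-1)(-2) + (2)(-2) + (-2)(2) = -6
A²[3,1] = (1)(0) + (-2)(-1) + (2)(1) = 4
A²[3,2] = (1)(-2) + (-2)(2) + (2)(-2) = -10
A²[3,3] = (1)(-2) + (-2)(-2) + (2)(2) = 6
A² = 
  [  0,   0,   0]
  [ -4,  10,  -6]
  [  4, -10,   6]

A^3 = A^2·A:
A^3[1,1] = (0)(0) + (0)(-1) + (0)(1) = 0
A^3[1,2] = (0)(-2) + (0)(2) + (0)(-2) = 0
A^3[1,3] = (0)(-2) + (0)(-2) + (0)(2) = 0
A^3[2,1] = (-4)(0) + (10)(-1) + (-6)(1) = -16
A^3[2,2] = (-4)(-2) + (10)(2) + (-6)(-2) = 40
A^3[2,3] = (-4)(-2) + (10)(-2) + (-6)(2) = -24
A^3[3,1] = (4)(0) + (-10)(-1) + (6)(1) = 16
A^3[3,2] = (4)(-2) + (-10)(2) + (6)(-2) = -40
A^3[3,3] = (4)(-2) + (-10)(-2) + (6)(2) = 24
A^3 = 
  [  0,   0,   0]
  [-16,  40, -24]
  [ 16, -40,  24]

A^4 = A^3·A:
A^4[1,1] = (0)(0) + (0)(-1) + (0)(1) = 0
A^4[1,2] = (0)(-2) + (0)(2) + (0)(-2) = 0
A^4[1,3] = (0)(-2) + (0)(-2) + (0)(2) = 0
A^4[2,1] = (-16)(0) + (40)(-1) + (-24)(1) = -64
A^4[2,2] = (-16)(-2) + (40)(2) + (-24)(-2) = 160
A^4[2,3] = (-16)(-2) + (40)(-2) + (-24)(2) = -96
A^4[3,1] = (16)(0) + (-40)(-1) + (24)(1) = 64
A^4[3,2] = (16)(-2) + (-40)(2) + (24)(-2) = -160
A^4[3,3] = (16)(-2) + (-40)(-2) + (24)(2) = 96
A^4 = 
  [  0,   0,   0]
  [-64, 160, -96]
  [ 64, -160,  96]

Therefore
A^4 = 
  [  0,   0,   0]
  [-64, 160, -96]
  [ 64, -160,  96]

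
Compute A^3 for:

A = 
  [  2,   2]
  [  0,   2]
A^3 = 
  [  8,  24]
  [  0,   8]

A² = A·A:
A²[1,1] = (2)(2) + (2)(0) = 4
A²[1,2] = (2)(2) + (2)(2) = 8
A²[2,1] = (0)(2) + (2)(0) = 0
A²[2,2] = (0)(2) + (2)(2) = 4
A² = 
  [  4,   8]
  [  0,   4]

A^3 = A^2·A:
A^3[1,1] = (4)(2) + (8)(0) = 8
A^3[1,2] = (4)(2) + (8)(2) = 24
A^3[2,1] = (0)(2) + (4)(0) = 0
A^3[2,2] = (0)(2) + (4)(2) = 8
A^3 = 
  [  8,  24]
  [  0,   8]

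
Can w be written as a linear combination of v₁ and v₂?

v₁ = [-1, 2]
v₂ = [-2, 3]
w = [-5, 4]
Yes

Form the augmented matrix and row-reduce:
[v₁|v₂|w] = 
  [ -1,  -2,  -5]
  [  2,   3,   4]
R2 → R2 + (2)·R1
REF = 
  [ -1,  -2,  -5]
  [  0,  -1,  -6]

No row of the form [0 0 | nonzero], so the system is consistent. Back-substitution gives c₁ = -7, c₂ = 6: w = (-7)·v₁ + (6)·v₂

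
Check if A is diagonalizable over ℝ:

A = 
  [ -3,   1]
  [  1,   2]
Yes

tr(A) = -1, det(A) = -7
Characteristic polynomial: λ² - tr(A)λ + det(A) = λ² + λ - 7
λ² + λ - 7 = 0  ⇒  λ = (-1 ± √((1)² - 4·(-7)))/2 = (-1 ± √(29))/2
  = (-1 + √29)/2,  (-1 - √29)/2
Eigenvalues: (-1 + √29)/2, (-1 - √29)/2  (≈ 2.193, -3.193)
The two irrational eigenvalues are distinct (simple), so each has alg. mult. = geom. mult. = 1.
Sum of geometric multiplicities equals n, so A has n independent eigenvectors.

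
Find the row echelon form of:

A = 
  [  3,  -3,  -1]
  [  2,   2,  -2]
Row operations:
R2 → R2 - (2/3)·R1

Resulting echelon form:
REF = 
  [   3,   -3,   -1]
  [   0,    4, -4/3]

Rank = 2 (number of non-zero pivot rows).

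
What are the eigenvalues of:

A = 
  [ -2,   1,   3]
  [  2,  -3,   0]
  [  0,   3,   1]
λ = 2, -3 + i√2, -3 - i√2  (≈ 2, -3 + 1.414i, -3 - 1.414i)

Characteristic polynomial: det(λI - A) = λ³ + 4λ² - λ - 22
Testing integer divisors of the constant term: p(2) = 0, so (λ - 2) is a factor:
p(λ) = (λ - 2)(λ² + 6λ + 11)
λ² + 6λ + 11 = 0  ⇒  λ = (-6 ± √((6)² - 4·(11)))/2 = (-6 ± √(-8))/2
  = -3 + i√2,  -3 - i√2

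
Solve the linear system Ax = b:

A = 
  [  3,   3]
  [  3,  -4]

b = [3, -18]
Row reduce the augmented matrix [A|b]:
R2 → R2 - (1)·R1
REF = 
  [  3,   3,   3]
  [  0,  -7, -21]

Back-substitution:
x₂ = (-21) / (-7) = 3
x₁ = (3 - (3)(3)) / 3 = -2

x = [-2, 3]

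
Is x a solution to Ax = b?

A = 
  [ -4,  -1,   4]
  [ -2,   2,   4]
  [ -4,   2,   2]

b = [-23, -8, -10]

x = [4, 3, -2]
No

Ax = [-27, -10, -14] ≠ b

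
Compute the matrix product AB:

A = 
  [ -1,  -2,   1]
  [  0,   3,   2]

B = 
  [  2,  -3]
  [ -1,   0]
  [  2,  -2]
A is 2×3 and B is 3×2, so AB is 2×2. Each entry is (row of A)·(column of B):
AB[1,1] = (-1)(2) + (-2)(-1) + (1)(2) = 2
AB[1,2] = (-1)(-3) + (-2)(0) + (1)(-2) = 1
AB[2,1] = (0)(2) + (3)(-1) + (2)(2) = 1
AB[2,2] = (0)(-3) + (3)(0) + (2)(-2) = -4

AB = 
  [  2,   1]
  [  1,  -4]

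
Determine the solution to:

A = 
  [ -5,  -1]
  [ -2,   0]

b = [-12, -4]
x = [2, 2]

Row reduce the augmented matrix [A|b]:
R2 → R2 - (2/5)·R1
REF = 
  [ -5,  -1, -12]
  [  0, 2/5, 4/5]

Back-substitution:
x₂ = (4/5) / (2/5) = 2
x₁ = (-12 - (-1)(2)) / (-5) = 2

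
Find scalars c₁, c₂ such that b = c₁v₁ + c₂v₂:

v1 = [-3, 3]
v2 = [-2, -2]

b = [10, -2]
c1 = -2, c2 = -2

b = -2·v1 + -2·v2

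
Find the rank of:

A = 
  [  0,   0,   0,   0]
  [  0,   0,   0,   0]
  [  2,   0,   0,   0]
Row reduce:
Swap R1 ↔ R3
REF = 
  [  2,   0,   0,   0]
  [  0,   0,   0,   0]
  [  0,   0,   0,   0]
Pivot columns: 1 → 1 pivot.

rank(A) = 1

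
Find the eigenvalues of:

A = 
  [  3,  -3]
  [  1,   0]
λ = (3 + i√3)/2, (3 - i√3)/2  (≈ 1.5 + 0.866i, 1.5 - 0.866i)

tr(A) = 3, det(A) = 3
Characteristic polynomial: λ² - tr(A)λ + det(A) = λ² - 3λ + 3
λ² - 3λ + 3 = 0  ⇒  λ = (3 ± √((-3)² - 4·(3)))/2 = (3 ± √(-3))/2
  = (3 + i√3)/2,  (3 - i√3)/2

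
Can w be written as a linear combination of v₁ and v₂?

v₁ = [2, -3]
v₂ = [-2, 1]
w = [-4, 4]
Yes

Form the augmented matrix and row-reduce:
[v₁|v₂|w] = 
  [  2,  -2,  -4]
  [ -3,   1,   4]
R2 → R2 + (3/2)·R1
REF = 
  [  2,  -2,  -4]
  [  0,  -2,  -2]

No row of the form [0 0 | nonzero], so the system is consistent. Back-substitution gives c₁ = -1, c₂ = 1: w = (-1)·v₁ + (1)·v₂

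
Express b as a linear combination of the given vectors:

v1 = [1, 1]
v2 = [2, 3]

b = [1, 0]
c1 = 3, c2 = -1

b = 3·v1 + -1·v2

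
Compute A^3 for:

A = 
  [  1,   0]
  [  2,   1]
A² = A·A:
A²[1,1] = (1)(1) + (0)(2) = 1
A²[1,2] = (1)(0) + (0)(1) = 0
A²[2,1] = (2)(1) + (1)(2) = 4
A²[2,2] = (2)(0) + (1)(1) = 1
A² = 
  [  1,   0]
  [  4,   1]

A^3 = A^2·A:
A^3[1,1] = (1)(1) + (0)(2) = 1
A^3[1,2] = (1)(0) + (0)(1) = 0
A^3[2,1] = (4)(1) + (1)(2) = 6
A^3[2,2] = (4)(0) + (1)(1) = 1
A^3 = 
  [  1,   0]
  [  6,   1]

Therefore
A^3 = 
  [  1,   0]
  [  6,   1]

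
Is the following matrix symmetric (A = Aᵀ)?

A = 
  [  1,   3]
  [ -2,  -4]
No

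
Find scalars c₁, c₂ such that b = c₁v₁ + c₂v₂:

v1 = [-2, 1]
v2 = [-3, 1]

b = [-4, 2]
c1 = 2, c2 = 0

b = 2·v1 + 0·v2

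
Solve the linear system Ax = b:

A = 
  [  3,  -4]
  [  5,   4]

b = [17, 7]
Row reduce the augmented matrix [A|b]:
R2 → R2 - (5/3)·R1
REF = 
  [    3,    -4,    17]
  [    0,  32/3, -64/3]

Back-substitution:
x₂ = (-64/3) / (32/3) = -2
x₁ = (17 - (-4)(-2)) / 3 = 3

x = [3, -2]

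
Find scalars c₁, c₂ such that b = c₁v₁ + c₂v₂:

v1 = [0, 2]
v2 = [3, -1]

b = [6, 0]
c1 = 1, c2 = 2

b = 1·v1 + 2·v2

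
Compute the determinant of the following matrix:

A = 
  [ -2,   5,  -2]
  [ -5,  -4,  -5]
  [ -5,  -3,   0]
165

Cofactor expansion along row 1:
det(A) = (-2)·((-4)(0) - (-5)(-3)) - (5)·((-5)(0) - (-5)(-5)) + (-2)·((-5)(-3) - (-4)(-5))
  = (-2)(-15) - (5)(-25) + (-2)(-5)
  = 165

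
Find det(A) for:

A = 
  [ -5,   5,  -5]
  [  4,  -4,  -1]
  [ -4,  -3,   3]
175

Cofactor expansion along row 1:
det(A) = (-5)·((-4)(3) - (-1)(-3)) - (5)·((4)(3) - (-1)(-4)) + (-5)·((4)(-3) - (-4)(-4))
  = (-5)(-15) - (5)(8) + (-5)(-28)
  = 175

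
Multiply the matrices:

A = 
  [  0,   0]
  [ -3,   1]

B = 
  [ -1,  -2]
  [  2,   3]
AB = 
  [  0,   0]
  [  5,   9]

A is 2×2 and B is 2×2, so AB is 2×2. Each entry is (row of A)·(column of B):
AB[1,1] = (0)(-1) + (0)(2) = 0
AB[1,2] = (0)(-2) + (0)(3) = 0
AB[2,1] = (-3)(-1) + (1)(2) = 5
AB[2,2] = (-3)(-2) + (1)(3) = 9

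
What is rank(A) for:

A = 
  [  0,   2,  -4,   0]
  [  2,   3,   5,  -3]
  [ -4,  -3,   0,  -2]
rank(A) = 3

Row reduce:
Swap R1 ↔ R2
R3 → R3 + (2)·R1
R3 → R3 - (3/2)·R2
REF = 
  [  2,   3,   5,  -3]
  [  0,   2,  -4,   0]
  [  0,   0,  16,  -8]
Pivot columns: 1, 2, 3 → 3 pivots.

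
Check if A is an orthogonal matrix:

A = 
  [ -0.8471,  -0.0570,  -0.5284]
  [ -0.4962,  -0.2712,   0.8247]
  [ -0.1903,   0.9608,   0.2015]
Yes

AᵀA = 
  [  1,   0,   0]
  [  0,   0.9999,   0.0001]
  [  0,   0.0001,   0.9999]
≈ I (equal to I up to the 4-dp rounding of the entries)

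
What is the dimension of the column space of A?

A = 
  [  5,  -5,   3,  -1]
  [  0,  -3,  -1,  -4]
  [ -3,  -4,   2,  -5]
Row reduce:
R3 → R3 + (3/5)·R1
R3 → R3 - (7/3)·R2
REF = 
  [    5,    -5,     3,    -1]
  [    0,    -3,    -1,    -4]
  [    0,     0, 92/15, 56/15]
Pivot columns: 1, 2, 3 → 3 pivots.
dim(Col(A)) = number of pivot columns = 3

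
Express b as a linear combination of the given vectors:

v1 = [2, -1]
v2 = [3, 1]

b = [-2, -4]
c1 = 2, c2 = -2

b = 2·v1 + -2·v2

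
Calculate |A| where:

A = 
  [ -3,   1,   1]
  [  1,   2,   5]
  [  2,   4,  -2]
84

Cofactor expansion along row 1:
det(A) = (-3)·((2)(-2) - (5)(4)) - (1)·((1)(-2) - (5)(2)) + (1)·((1)(4) - (2)(2))
  = (-3)(-24) - (1)(-12) + (1)(0)
  = 84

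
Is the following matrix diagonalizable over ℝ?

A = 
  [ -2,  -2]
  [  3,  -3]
No

tr(A) = -5, det(A) = 12
Characteristic polynomial: λ² - tr(A)λ + det(A) = λ² + 5λ + 12
λ² + 5λ + 12 = 0  ⇒  λ = (-5 ± √((5)² - 4·(12)))/2 = (-5 ± √(-23))/2
  = (-5 + i√23)/2,  (-5 - i√23)/2
Eigenvalues: (-5 + i√23)/2, (-5 - i√23)/2  (≈ -2.5 + 2.398i, -2.5 - 2.398i)
Has complex eigenvalues (not diagonalizable over ℝ).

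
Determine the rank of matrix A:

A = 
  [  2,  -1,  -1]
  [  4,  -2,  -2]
rank(A) = 1

Row reduce:
R2 → R2 - (2)·R1
REF = 
  [  2,  -1,  -1]
  [  0,   0,   0]
Pivot columns: 1 → 1 pivot.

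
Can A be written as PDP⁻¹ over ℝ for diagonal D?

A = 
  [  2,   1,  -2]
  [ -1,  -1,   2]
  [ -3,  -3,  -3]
No

Characteristic polynomial: det(λI - A) = λ³ + 2λ² - 4λ - 9
By the rational root theorem any rational root is an integer dividing 9; none of those is a root, so p(λ) has no rational roots and hence (being an irreducible cubic) no repeated roots.
Discriminant of the cubic: Δ = -283
Δ < 0 ⇒ one real eigenvalue and a complex-conjugate pair: λ ≈ 2.061, -2.03 + 0.4953i, -2.03 - 0.4953i
Has complex eigenvalues (not diagonalizable over ℝ).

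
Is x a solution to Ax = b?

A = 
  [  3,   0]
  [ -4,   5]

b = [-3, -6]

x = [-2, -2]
No

Ax = [-6, -2] ≠ b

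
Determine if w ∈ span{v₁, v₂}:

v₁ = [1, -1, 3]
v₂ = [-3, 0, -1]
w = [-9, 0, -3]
Yes

Form the augmented matrix and row-reduce:
[v₁|v₂|w] = 
  [  1,  -3,  -9]
  [ -1,   0,   0]
  [  3,  -1,  -3]
R2 → R2 + (1)·R1
R3 → R3 - (3)·R1
R3 → R3 + (8/3)·R2
REF = 
  [  1,  -3,  -9]
  [  0,  -3,  -9]
  [  0,   0,   0]

No row of the form [0 0 | nonzero], so the system is consistent. Back-substitution gives c₁ = 0, c₂ = 3: w = (0)·v₁ + (3)·v₂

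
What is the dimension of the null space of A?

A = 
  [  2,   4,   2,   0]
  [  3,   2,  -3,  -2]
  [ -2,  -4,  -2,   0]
nullity(A) = 2

Row reduce:
R2 → R2 - (3/2)·R1
R3 → R3 + (1)·R1
REF = 
  [  2,   4,   2,   0]
  [  0,  -4,  -6,  -2]
  [  0,   0,   0,   0]
Pivot columns: 1, 2 → 2 pivots.
rank(A) = 2, so nullity(A) = 4 - 2 = 2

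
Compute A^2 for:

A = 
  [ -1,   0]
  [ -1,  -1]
A² = A·A:
A²[1,1] = (-1)(-1) + (0)(-1) = 1
A²[1,2] = (-1)(0) + (0)(-1) = 0
A²[2,1] = (-1)(-1) + (-1)(-1) = 2
A²[2,2] = (-1)(0) + (-1)(-1) = 1
A² = 
  [  1,   0]
  [  2,   1]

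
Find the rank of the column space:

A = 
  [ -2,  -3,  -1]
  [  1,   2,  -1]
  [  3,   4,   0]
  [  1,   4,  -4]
Row reduce:
R2 → R2 + (1/2)·R1
R3 → R3 + (3/2)·R1
R4 → R4 + (1/2)·R1
R3 → R3 + (1)·R2
R4 → R4 - (5)·R2
R4 → R4 + (1)·R3
REF = 
  [  -2,   -3,   -1]
  [   0,  1/2, -3/2]
  [   0,    0,   -3]
  [   0,    0,    0]
Pivot columns: 1, 2, 3 → 3 pivots.
dim(Col(A)) = number of pivot columns = 3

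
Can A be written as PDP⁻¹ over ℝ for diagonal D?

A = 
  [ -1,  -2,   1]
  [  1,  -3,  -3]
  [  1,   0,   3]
No

Characteristic polynomial: det(λI - A) = λ³ + λ² - 8λ - 24
By the rational root theorem any rational root is an integer dividing 24; none of those is a root, so p(λ) has no rational roots and hence (being an irreducible cubic) no repeated roots.
Discriminant of the cubic: Δ = -9888
Δ < 0 ⇒ one real eigenvalue and a complex-conjugate pair: λ ≈ 3.41, -2.205 + 1.475i, -2.205 - 1.475i
Has complex eigenvalues (not diagonalizable over ℝ).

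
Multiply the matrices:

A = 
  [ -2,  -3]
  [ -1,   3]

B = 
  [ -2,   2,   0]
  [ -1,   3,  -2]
AB = 
  [  7, -13,   6]
  [ -1,   7,  -6]

A is 2×2 and B is 2×3, so AB is 2×3. Each entry is (row of A)·(column of B):
AB[1,1] = (-2)(-2) + (-3)(-1) = 7
AB[1,2] = (-2)(2) + (-3)(3) = -13
AB[1,3] = (-2)(0) + (-3)(-2) = 6
AB[2,1] = (-1)(-2) + (3)(-1) = -1
AB[2,2] = (-1)(2) + (3)(3) = 7
AB[2,3] = (-1)(0) + (3)(-2) = -6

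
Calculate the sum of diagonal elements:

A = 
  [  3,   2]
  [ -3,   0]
3

tr(A) = 3 + 0 = 3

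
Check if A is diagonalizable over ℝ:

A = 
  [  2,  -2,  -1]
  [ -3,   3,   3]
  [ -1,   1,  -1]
Yes

Characteristic polynomial: det(λI - A) = λ³ - 4λ² - 9λ
The constant term is 0, so λ = 0 is a root: p(λ) = λ(λ² - 4λ - 9)
λ² - 4λ - 9 = 0  ⇒  λ = (4 ± √((-4)² - 4·(-9)))/2 = (4 ± √(52))/2
  = 2 + √13,  2 - √13
Eigenvalues: 0, 2 + √13, 2 - √13  (≈ 0, 5.606, -1.606)
The two irrational eigenvalues are distinct (simple), so each has alg. mult. = geom. mult. = 1.
λ=0: alg. mult. = 1, geom. mult. = 3 - rank(A - (0)I) = 3 - 2 = 1
Sum of geometric multiplicities equals n, so A has n independent eigenvectors.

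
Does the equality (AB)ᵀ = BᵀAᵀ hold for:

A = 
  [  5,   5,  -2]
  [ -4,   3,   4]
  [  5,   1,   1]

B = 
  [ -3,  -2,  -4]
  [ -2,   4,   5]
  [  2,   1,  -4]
Yes

(AB)ᵀ = 
  [-29,  14, -15]
  [  8,  24,  -5]
  [ 13,  15, -19]

BᵀAᵀ = 
  [-29,  14, -15]
  [  8,  24,  -5]
  [ 13,  15, -19]

Both sides are equal — this is the standard identity (AB)ᵀ = BᵀAᵀ, which holds for all A, B.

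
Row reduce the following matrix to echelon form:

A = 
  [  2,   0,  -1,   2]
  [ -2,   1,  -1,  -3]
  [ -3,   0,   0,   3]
Row operations:
R2 → R2 + (1)·R1
R3 → R3 + (3/2)·R1

Resulting echelon form:
REF = 
  [   2,    0,   -1,    2]
  [   0,    1,   -2,   -1]
  [   0,    0, -3/2,    6]

Rank = 3 (number of non-zero pivot rows).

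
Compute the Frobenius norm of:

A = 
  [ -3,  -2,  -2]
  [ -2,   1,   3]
||A||_F = 5.568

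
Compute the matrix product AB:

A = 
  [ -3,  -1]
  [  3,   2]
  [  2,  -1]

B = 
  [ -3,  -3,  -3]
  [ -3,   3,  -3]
AB = 
  [ 12,   6,  12]
  [-15,  -3, -15]
  [ -3,  -9,  -3]

A is 3×2 and B is 2×3, so AB is 3×3. Each entry is (row of A)·(column of B):
AB[1,1] = (-3)(-3) + (-1)(-3) = 12
AB[1,2] = (-3)(-3) + (-1)(3) = 6
AB[1,3] = (-3)(-3) + (-1)(-3) = 12
AB[2,1] = (3)(-3) + (2)(-3) = -15
AB[2,2] = (3)(-3) + (2)(3) = -3
AB[2,3] = (3)(-3) + (2)(-3) = -15
AB[3,1] = (2)(-3) + (-1)(-3) = -3
AB[3,2] = (2)(-3) + (-1)(3) = -9
AB[3,3] = (2)(-3) + (-1)(-3) = -3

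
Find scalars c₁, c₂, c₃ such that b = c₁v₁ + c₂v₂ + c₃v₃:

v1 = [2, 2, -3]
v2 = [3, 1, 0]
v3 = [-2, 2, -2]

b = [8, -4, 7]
c1 = -1, c2 = 2, c3 = -2

b = -1·v1 + 2·v2 + -2·v3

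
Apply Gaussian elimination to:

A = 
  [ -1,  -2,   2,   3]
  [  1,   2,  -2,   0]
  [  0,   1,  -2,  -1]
Row operations:
R2 → R2 + (1)·R1
Swap R2 ↔ R3

Resulting echelon form:
REF = 
  [ -1,  -2,   2,   3]
  [  0,   1,  -2,  -1]
  [  0,   0,   0,   3]

Rank = 3 (number of non-zero pivot rows).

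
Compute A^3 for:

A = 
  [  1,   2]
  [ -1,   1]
A² = A·A:
A²[1,1] = (1)(1) + (2)(-1) = -1
A²[1,2] = (1)(2) + (2)(1) = 4
A²[2,1] = (-1)(1) + (1)(-1) = -2
A²[2,2] = (-1)(2) + (1)(1) = -1
A² = 
  [ -1,   4]
  [ -2,  -1]

A^3 = A^2·A:
A^3[1,1] = (-1)(1) + (4)(-1) = -5
A^3[1,2] = (-1)(2) + (4)(1) = 2
A^3[2,1] = (-2)(1) + (-1)(-1) = -1
A^3[2,2] = (-2)(2) + (-1)(1) = -5
A^3 = 
  [ -5,   2]
  [ -1,  -5]

Therefore
A^3 = 
  [ -5,   2]
  [ -1,  -5]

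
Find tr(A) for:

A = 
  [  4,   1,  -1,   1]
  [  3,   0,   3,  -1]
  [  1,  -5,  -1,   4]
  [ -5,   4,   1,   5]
8

tr(A) = 4 + 0 + -1 + 5 = 8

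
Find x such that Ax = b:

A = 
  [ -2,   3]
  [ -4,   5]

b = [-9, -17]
Row reduce the augmented matrix [A|b]:
R2 → R2 - (2)·R1
REF = 
  [ -2,   3,  -9]
  [  0,  -1,   1]

Back-substitution:
x₂ = 1 / (-1) = -1
x₁ = (-9 - (3)(-1)) / (-2) = 3

x = [3, -1]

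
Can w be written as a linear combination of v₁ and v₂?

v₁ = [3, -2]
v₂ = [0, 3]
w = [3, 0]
Yes

Form the augmented matrix and row-reduce:
[v₁|v₂|w] = 
  [  3,   0,   3]
  [ -2,   3,   0]
R2 → R2 + (2/3)·R1
REF = 
  [  3,   0,   3]
  [  0,   3,   2]

No row of the form [0 0 | nonzero], so the system is consistent. Back-substitution gives c₁ = 1, c₂ = 2/3: w = (1)·v₁ + (2/3)·v₂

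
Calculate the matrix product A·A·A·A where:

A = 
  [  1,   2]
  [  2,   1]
A^4 = 
  [ 41,  40]
  [ 40,  41]

A² = A·A:
A²[1,1] = (1)(1) + (2)(2) = 5
A²[1,2] = (1)(2) + (2)(1) = 4
A²[2,1] = (2)(1) + (1)(2) = 4
A²[2,2] = (2)(2) + (1)(1) = 5
A² = 
  [  5,   4]
  [  4,   5]

A^3 = A^2·A:
A^3[1,1] = (5)(1) + (4)(2) = 13
A^3[1,2] = (5)(2) + (4)(1) = 14
A^3[2,1] = (4)(1) + (5)(2) = 14
A^3[2,2] = (4)(2) + (5)(1) = 13
A^3 = 
  [ 13,  14]
  [ 14,  13]

A^4 = A^3·A:
A^4[1,1] = (13)(1) + (14)(2) = 41
A^4[1,2] = (13)(2) + (14)(1) = 40
A^4[2,1] = (14)(1) + (13)(2) = 40
A^4[2,2] = (14)(2) + (13)(1) = 41
A^4 = 
  [ 41,  40]
  [ 40,  41]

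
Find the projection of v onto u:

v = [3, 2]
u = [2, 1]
v·u = (3)(2) + (2)(1) = 8
u·u = (2)² + (1)² = 5
proj_u(v) = (v·u / u·u) × u = (8/5) × u

proj_u(v) = [16/5, 8/5]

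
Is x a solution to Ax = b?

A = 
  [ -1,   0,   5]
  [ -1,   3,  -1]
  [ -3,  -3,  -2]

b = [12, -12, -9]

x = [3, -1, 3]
No

Ax = [12, -9, -12] ≠ b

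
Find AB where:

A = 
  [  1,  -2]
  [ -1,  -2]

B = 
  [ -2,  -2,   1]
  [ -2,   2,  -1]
A is 2×2 and B is 2×3, so AB is 2×3. Each entry is (row of A)·(column of B):
AB[1,1] = (1)(-2) + (-2)(-2) = 2
AB[1,2] = (1)(-2) + (-2)(2) = -6
AB[1,3] = (1)(1) + (-2)(-1) = 3
AB[2,1] = (-1)(-2) + (-2)(-2) = 6
AB[2,2] = (-1)(-2) + (-2)(2) = -2
AB[2,3] = (-1)(1) + (-2)(-1) = 1

AB = 
  [  2,  -6,   3]
  [  6,  -2,   1]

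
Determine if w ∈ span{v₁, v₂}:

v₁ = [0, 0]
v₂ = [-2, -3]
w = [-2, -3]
Yes

Form the augmented matrix and row-reduce:
[v₁|v₂|w] = 
  [  0,  -2,  -2]
  [  0,  -3,  -3]
R2 → R2 - (3/2)·R1
REF = 
  [  0,  -2,  -2]
  [  0,   0,   0]

No row of the form [0 0 | nonzero], so the system is consistent. Back-substitution gives c₁ = 0, c₂ = 1: w = (0)·v₁ + (1)·v₂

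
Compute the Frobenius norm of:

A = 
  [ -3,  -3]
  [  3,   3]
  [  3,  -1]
||A||_F = 6.782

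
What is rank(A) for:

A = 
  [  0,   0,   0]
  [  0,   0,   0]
Row reduce:
(no row operations needed)
REF = 
  [  0,   0,   0]
  [  0,   0,   0]
Pivot columns: none → 0 pivots.

rank(A) = 0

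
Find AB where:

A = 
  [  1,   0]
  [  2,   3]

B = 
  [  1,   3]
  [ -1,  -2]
A is 2×2 and B is 2×2, so AB is 2×2. Each entry is (row of A)·(column of B):
AB[1,1] = (1)(1) + (0)(-1) = 1
AB[1,2] = (1)(3) + (0)(-2) = 3
AB[2,1] = (2)(1) + (3)(-1) = -1
AB[2,2] = (2)(3) + (3)(-2) = 0

AB = 
  [  1,   3]
  [ -1,   0]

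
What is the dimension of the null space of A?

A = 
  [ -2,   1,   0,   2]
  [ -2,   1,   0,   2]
nullity(A) = 3

Row reduce:
R2 → R2 - (1)·R1
REF = 
  [ -2,   1,   0,   2]
  [  0,   0,   0,   0]
Pivot columns: 1 → 1 pivot.
rank(A) = 1, so nullity(A) = 4 - 1 = 3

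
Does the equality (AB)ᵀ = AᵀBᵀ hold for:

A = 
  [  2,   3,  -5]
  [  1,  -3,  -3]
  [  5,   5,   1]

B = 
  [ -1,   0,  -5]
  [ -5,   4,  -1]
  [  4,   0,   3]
No

(AB)ᵀ = 
  [-37,   2, -26]
  [ 12, -12,  20]
  [-28, -11, -27]

AᵀBᵀ = 
  [-27, -11,  23]
  [-28, -32,  27]
  [  0,  12, -17]

The two matrices differ, so (AB)ᵀ ≠ AᵀBᵀ in general. The correct identity is (AB)ᵀ = BᵀAᵀ.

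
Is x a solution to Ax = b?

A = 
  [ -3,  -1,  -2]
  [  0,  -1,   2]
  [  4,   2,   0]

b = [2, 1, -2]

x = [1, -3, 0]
No

Ax = [0, 3, -2] ≠ b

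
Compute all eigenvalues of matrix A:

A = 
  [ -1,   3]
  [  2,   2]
λ = (1 + √33)/2, (1 - √33)/2  (≈ 3.372, -2.372)

tr(A) = 1, det(A) = -8
Characteristic polynomial: λ² - tr(A)λ + det(A) = λ² - λ - 8
λ² - λ - 8 = 0  ⇒  λ = (1 ± √((-1)² - 4·(-8)))/2 = (1 ± √(33))/2
  = (1 + √33)/2,  (1 - √33)/2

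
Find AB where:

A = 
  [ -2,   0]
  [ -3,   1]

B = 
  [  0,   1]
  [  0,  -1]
AB = 
  [  0,  -2]
  [  0,  -4]

A is 2×2 and B is 2×2, so AB is 2×2. Each entry is (row of A)·(column of B):
AB[1,1] = (-2)(0) + (0)(0) = 0
AB[1,2] = (-2)(1) + (0)(-1) = -2
AB[2,1] = (-3)(0) + (1)(0) = 0
AB[2,2] = (-3)(1) + (1)(-1) = -4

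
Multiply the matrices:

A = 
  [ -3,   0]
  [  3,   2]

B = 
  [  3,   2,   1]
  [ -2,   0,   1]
A is 2×2 and B is 2×3, so AB is 2×3. Each entry is (row of A)·(column of B):
AB[1,1] = (-3)(3) + (0)(-2) = -9
AB[1,2] = (-3)(2) + (0)(0) = -6
AB[1,3] = (-3)(1) + (0)(1) = -3
AB[2,1] = (3)(3) + (2)(-2) = 5
AB[2,2] = (3)(2) + (2)(0) = 6
AB[2,3] = (3)(1) + (2)(1) = 5

AB = 
  [ -9,  -6,  -3]
  [  5,   6,   5]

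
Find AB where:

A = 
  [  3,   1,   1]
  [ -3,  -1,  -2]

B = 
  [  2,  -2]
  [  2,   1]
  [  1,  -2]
A is 2×3 and B is 3×2, so AB is 2×2. Each entry is (row of A)·(column of B):
AB[1,1] = (3)(2) + (1)(2) + (1)(1) = 9
AB[1,2] = (3)(-2) + (1)(1) + (1)(-2) = -7
AB[2,1] = (-3)(2) + (-1)(2) + (-2)(1) = -10
AB[2,2] = (-3)(-2) + (-1)(1) + (-2)(-2) = 9

AB = 
  [  9,  -7]
  [-10,   9]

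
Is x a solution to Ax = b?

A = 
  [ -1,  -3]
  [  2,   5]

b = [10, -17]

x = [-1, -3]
Yes

Ax = [10, -17] = b ✓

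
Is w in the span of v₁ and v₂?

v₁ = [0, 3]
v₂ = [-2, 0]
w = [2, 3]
Yes

Form the augmented matrix and row-reduce:
[v₁|v₂|w] = 
  [  0,  -2,   2]
  [  3,   0,   3]
Swap R1 ↔ R2
REF = 
  [  3,   0,   3]
  [  0,  -2,   2]

No row of the form [0 0 | nonzero], so the system is consistent. Back-substitution gives c₁ = 1, c₂ = -1: w = (1)·v₁ + (-1)·v₂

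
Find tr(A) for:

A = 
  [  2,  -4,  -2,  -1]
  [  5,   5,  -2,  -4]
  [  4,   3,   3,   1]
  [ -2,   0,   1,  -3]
7

tr(A) = 2 + 5 + 3 + -3 = 7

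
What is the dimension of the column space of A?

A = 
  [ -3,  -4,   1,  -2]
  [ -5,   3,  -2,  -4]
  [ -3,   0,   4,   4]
Row reduce:
R2 → R2 - (5/3)·R1
R3 → R3 - (1)·R1
R3 → R3 - (12/29)·R2
REF = 
  [    -3,     -4,      1,     -2]
  [     0,   29/3,  -11/3,   -2/3]
  [     0,      0, 131/29, 182/29]
Pivot columns: 1, 2, 3 → 3 pivots.
dim(Col(A)) = number of pivot columns = 3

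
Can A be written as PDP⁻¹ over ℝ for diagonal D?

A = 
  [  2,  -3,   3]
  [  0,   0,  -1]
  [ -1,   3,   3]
No

Characteristic polynomial: det(λI - A) = λ³ - 5λ² + 12λ - 3
By the rational root theorem any rational root is an integer dividing 3; none of those is a root, so p(λ) has no rational roots and hence (being an irreducible cubic) no repeated roots.
Discriminant of the cubic: Δ = -1815
Δ < 0 ⇒ one real eigenvalue and a complex-conjugate pair: λ ≈ 2.359 + 2.26i, 2.359 - 2.26i, 0.2811
Has complex eigenvalues (not diagonalizable over ℝ).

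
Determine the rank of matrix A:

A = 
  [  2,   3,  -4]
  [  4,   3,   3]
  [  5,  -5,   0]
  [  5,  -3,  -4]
Row reduce:
R2 → R2 - (2)·R1
R3 → R3 - (5/2)·R1
R4 → R4 - (5/2)·R1
R3 → R3 - (25/6)·R2
R4 → R4 - (7/2)·R2
R4 → R4 - (39/43)·R3
REF = 
  [     2,      3,     -4]
  [     0,     -3,     11]
  [     0,      0, -215/6]
  [     0,      0,      0]
Pivot columns: 1, 2, 3 → 3 pivots.

rank(A) = 3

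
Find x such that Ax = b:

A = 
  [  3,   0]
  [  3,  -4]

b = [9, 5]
Row reduce the augmented matrix [A|b]:
R2 → R2 - (1)·R1
REF = 
  [  3,   0,   9]
  [  0,  -4,  -4]

Back-substitution:
x₂ = (-4) / (-4) = 1
x₁ = (9 - (0)(1)) / 3 = 3

x = [3, 1]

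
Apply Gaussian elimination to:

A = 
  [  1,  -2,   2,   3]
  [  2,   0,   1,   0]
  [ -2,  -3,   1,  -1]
Row operations:
R2 → R2 - (2)·R1
R3 → R3 + (2)·R1
R3 → R3 + (7/4)·R2

Resulting echelon form:
REF = 
  [    1,    -2,     2,     3]
  [    0,     4,    -3,    -6]
  [    0,     0,  -1/4, -11/2]

Rank = 3 (number of non-zero pivot rows).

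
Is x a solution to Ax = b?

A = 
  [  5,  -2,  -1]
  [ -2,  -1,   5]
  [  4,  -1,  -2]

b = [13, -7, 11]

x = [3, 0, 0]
No

Ax = [15, -6, 12] ≠ b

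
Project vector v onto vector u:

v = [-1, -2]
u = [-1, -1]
v·u = (-1)(-1) + (-2)(-1) = 3
u·u = (-1)² + (-1)² = 2
proj_u(v) = (v·u / u·u) × u = (3/2) × u

proj_u(v) = [-3/2, -3/2]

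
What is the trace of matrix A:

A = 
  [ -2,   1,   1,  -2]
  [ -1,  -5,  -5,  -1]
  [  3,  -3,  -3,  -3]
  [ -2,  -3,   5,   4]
-6

tr(A) = -2 + -5 + -3 + 4 = -6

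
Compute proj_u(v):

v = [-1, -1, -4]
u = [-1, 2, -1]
v·u = (-1)(-1) + (-1)(2) + (-4)(-1) = 3
u·u = (-1)² + (2)² + (-1)² = 6
proj_u(v) = (v·u / u·u) × u = (3/6) × u = (1/2) × u

proj_u(v) = [-1/2, 1, -1/2]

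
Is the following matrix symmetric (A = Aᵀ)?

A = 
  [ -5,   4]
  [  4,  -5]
Yes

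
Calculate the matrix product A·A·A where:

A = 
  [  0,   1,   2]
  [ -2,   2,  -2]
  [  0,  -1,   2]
A² = A·A:
A²[1,1] = (0)(0) + (1)(-2) + (2)(0) = -2
A²[1,2] = (0)(1) + (1)(2) + (2)(-1) = 0
A²[1,3] = (0)(2) + (1)(-2) + (2)(2) = 2
A²[2,1] = (-2)(0) + (2)(-2) + (-2)(0) = -4
A²[2,2] = (-2)(1) + (2)(2) + (-2)(-1) = 4
A²[2,3] = (-2)(2) + (2)(-2) + (-2)(2) = -12
A²[3,1] = (0)(0) + (-1)(-2) + (2)(0) = 2
A²[3,2] = (0)(1) + (-1)(2) + (2)(-1) = -4
A²[3,3] = (0)(2) + (-1)(-2) + (2)(2) = 6
A² = 
  [ -2,   0,   2]
  [ -4,   4, -12]
  [  2,  -4,   6]

A^3 = A^2·A:
A^3[1,1] = (-2)(0) + (0)(-2) + (2)(0) = 0
A^3[1,2] = (-2)(1) + (0)(2) + (2)(-1) = -4
A^3[1,3] = (-2)(2) + (0)(-2) + (2)(2) = 0
A^3[2,1] = (-4)(0) + (4)(-2) + (-12)(0) = -8
A^3[2,2] = (-4)(1) + (4)(2) + (-12)(-1) = 16
A^3[2,3] = (-4)(2) + (4)(-2) + (-12)(2) = -40
A^3[3,1] = (2)(0) + (-4)(-2) + (6)(0) = 8
A^3[3,2] = (2)(1) + (-4)(2) + (6)(-1) = -12
A^3[3,3] = (2)(2) + (-4)(-2) + (6)(2) = 24
A^3 = 
  [  0,  -4,   0]
  [ -8,  16, -40]
  [  8, -12,  24]

Therefore
A^3 = 
  [  0,  -4,   0]
  [ -8,  16, -40]
  [  8, -12,  24]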